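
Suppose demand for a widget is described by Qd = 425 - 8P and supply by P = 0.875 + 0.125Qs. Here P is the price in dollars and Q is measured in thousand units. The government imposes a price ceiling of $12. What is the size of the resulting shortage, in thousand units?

Rearranging supply gives Qs = 8P - 7. Equilibrium: 425 - 8P = 8P - 7, so 432 = 16P and P* = 27, Q* = 209.
The ceiling of 12 is below the equilibrium price 27, so it binds.
At P = 12: Qd = 425 - 8·12 = 329 and Qs = 8·12 - 7 = 89.
Shortage = Qd - Qs = 329 - 89 = 240.

240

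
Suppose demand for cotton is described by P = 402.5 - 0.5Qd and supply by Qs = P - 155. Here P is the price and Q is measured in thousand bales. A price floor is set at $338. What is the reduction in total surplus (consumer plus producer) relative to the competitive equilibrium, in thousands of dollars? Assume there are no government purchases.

972

Rearranging demand gives Qd = 805 - 2P. Without the control the market clears where 805 - 2P = P - 155, i.e. P* = 320 and Q* = 165.
Because the floor (338) lies above the market-clearing price, it is binding.
At P = 338: Qd = 805 - 2·338 = 129 and Qs = 338 - 155 = 183.
Quantity traded falls to 129. At Q = 129 the demand price is (805 - 129)/2 = 338 and the supply price is 155 + 129 = 284.
Deadweight loss = ½ · (338 - 284) · (165 - 129) = ½ · 54 · 36 = 972.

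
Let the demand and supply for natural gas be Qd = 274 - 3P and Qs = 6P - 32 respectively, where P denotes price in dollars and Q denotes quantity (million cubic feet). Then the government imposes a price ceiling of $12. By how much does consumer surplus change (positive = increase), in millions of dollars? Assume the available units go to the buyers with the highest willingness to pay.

-2024

Equilibrium: 274 - 3P = 6P - 32, so 306 = 9P and P* = 34, Q* = 172.
The ceiling of 12 is below the equilibrium price 34, so it binds.
At P = 12: Qd = 274 - 3·12 = 238 and Qs = 6·12 - 32 = 40.
Consumer surplus without the control is ½ · (274/3 - 34) · 172 = 14792/3.
With the ceiling, 40 units are sold at 12 (assume they go to the highest-value buyers). The demand price at Q = 40 is 78, so CS = ½ · [(274/3 - 12) + (78 - 12)] · 40 = 8720/3.
Change in consumer surplus = 8720/3 - 14792/3 = -2024.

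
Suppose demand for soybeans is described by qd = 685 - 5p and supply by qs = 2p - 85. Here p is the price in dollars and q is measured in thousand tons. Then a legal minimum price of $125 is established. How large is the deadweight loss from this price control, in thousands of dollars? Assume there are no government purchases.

1968.75

Equilibrium: 685 - 5p = 2p - 85, so 770 = 7p and p* = 110, q* = 135.
The floor of 125 is above the equilibrium price 110, so it binds.
At p = 125: qd = 685 - 5·125 = 60 and qs = 2·125 - 85 = 165.
Quantity traded falls to 60. At q = 60 the demand price is (685 - 60)/5 = 125 and the supply price is (85 + 60)/2 = 72.5.
Deadweight loss = ½ · (125 - 72.5) · (135 - 60) = ½ · 52.5 · 75 = 1968.75.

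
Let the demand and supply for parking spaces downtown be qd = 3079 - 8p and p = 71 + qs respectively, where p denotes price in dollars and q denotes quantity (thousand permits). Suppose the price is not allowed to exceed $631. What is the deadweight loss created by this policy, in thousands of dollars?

0

Rearranging supply gives qs = p - 71. Setting quantity demanded equal to quantity supplied, 3079 - 8p = p - 71, gives p* = 350 and q* = 279.
Since 631 is above p* = 350, the ceiling does not bind and the free-market outcome prevails.
Since the control does not bind, no trades are prevented and deadweight loss is zero.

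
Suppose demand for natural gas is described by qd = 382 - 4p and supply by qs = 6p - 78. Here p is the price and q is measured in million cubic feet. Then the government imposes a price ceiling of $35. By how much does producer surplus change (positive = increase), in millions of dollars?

Without the control the market clears where 382 - 4p = 6p - 78, i.e. p* = 46 and q* = 198.
The ceiling of 35 is below the equilibrium price 46, so it binds.
At p = 35: qd = 382 - 4·35 = 242 and qs = 6·35 - 78 = 132.
Producer surplus without the control is ½ · (46 - 13) · 198 = 3267.
With the ceiling, producers sell 132 units at 35, so PS = ½ · (35 - 13) · 132 = 1452.
Change in producer surplus = 1452 - 3267 = -1815.

-1815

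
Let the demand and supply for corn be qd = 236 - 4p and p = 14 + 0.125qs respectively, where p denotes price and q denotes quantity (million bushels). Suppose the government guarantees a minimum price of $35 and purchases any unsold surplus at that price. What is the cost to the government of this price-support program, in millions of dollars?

Rearranging supply gives qs = 8p - 112. Equilibrium: 236 - 4p = 8p - 112, so 348 = 12p and p* = 29, q* = 120.
The floor of 35 is above the equilibrium price 29, so it binds.
At p = 35: qd = 236 - 4·35 = 96 and qs = 8·35 - 112 = 168.
Surplus = qs - qd = 72.
Government expenditure = surplus × support price = 72 × 35 = 2520.

2520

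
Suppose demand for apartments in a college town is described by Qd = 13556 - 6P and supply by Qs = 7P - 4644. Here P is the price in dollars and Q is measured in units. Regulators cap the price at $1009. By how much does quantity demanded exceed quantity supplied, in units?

Without the control the market clears where 13556 - 6P = 7P - 4644, i.e. P* = 1400 and Q* = 5156.
Since 1009 < 1400, the ceiling is binding.
At P = 1009: Qd = 13556 - 6·1009 = 7502 and Qs = 7·1009 - 4644 = 2419.
Shortage = Qd - Qs = 7502 - 2419 = 5083.

5083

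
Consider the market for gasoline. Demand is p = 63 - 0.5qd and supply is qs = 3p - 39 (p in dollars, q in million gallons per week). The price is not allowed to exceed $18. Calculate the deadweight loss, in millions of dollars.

Rearranging demand gives qd = 126 - 2p. Without the control the market clears where 126 - 2p = 3p - 39, i.e. p* = 33 and q* = 60.
The ceiling of 18 is below the equilibrium price 33, so it binds.
At p = 18: qd = 126 - 2·18 = 90 and qs = 3·18 - 39 = 15.
Quantity traded falls to 15. At q = 15 the demand price is (126 - 15)/2 = 55.5 and the supply price is (39 + 15)/3 = 18.
Deadweight loss = ½ · (55.5 - 18) · (60 - 15) = ½ · 37.5 · 45 = 843.75.

843.75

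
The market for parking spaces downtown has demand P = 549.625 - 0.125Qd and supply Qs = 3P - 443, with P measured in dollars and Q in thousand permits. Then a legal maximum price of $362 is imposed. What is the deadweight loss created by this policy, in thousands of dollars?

12548.25

Rearranging demand gives Qd = 4397 - 8P. Without the control the market clears where 4397 - 8P = 3P - 443, i.e. P* = 440 and Q* = 877.
Because the ceiling (362) lies below the market-clearing price, it is binding.
At P = 362: Qd = 4397 - 8·362 = 1501 and Qs = 3·362 - 443 = 643.
Quantity traded falls to 643. At Q = 643 the demand price is (4397 - 643)/8 = 469.25 and the supply price is (443 + 643)/3 = 362.
Deadweight loss = ½ · (469.25 - 362) · (877 - 643) = ½ · 107.25 · 234 = 12548.25.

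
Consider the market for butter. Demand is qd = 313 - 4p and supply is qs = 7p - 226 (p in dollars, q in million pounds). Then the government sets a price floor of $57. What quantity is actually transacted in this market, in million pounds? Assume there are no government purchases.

Setting quantity demanded equal to quantity supplied, 313 - 4p = 7p - 226, gives p* = 49 and q* = 117.
Since 57 > 49, the floor is binding.
At p = 57: qd = 313 - 4·57 = 85 and qs = 7·57 - 226 = 173.
The quantity actually transacted is the short side, demand: 85.

85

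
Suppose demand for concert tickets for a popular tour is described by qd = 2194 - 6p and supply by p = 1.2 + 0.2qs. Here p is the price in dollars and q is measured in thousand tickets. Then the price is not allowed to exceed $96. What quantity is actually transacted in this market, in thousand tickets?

Rearranging supply gives qs = 5p - 6. Equilibrium: 2194 - 6p = 5p - 6, so 2200 = 11p and p* = 200, q* = 994.
Because the ceiling (96) lies below the market-clearing price, it is binding.
At p = 96: qd = 2194 - 6·96 = 1618 and qs = 5·96 - 6 = 474.
The quantity actually transacted is the short side, supply: 474.

474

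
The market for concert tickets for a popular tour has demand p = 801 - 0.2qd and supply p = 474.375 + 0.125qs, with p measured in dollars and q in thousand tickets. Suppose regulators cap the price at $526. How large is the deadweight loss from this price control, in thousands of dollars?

56950.4

Rearranging demand gives qd = 4005 - 5p; rearranging supply gives qs = 8p - 3795. Without the control the market clears where 4005 - 5p = 8p - 3795, i.e. p* = 600 and q* = 1005.
Since 526 < 600, the ceiling is binding.
At p = 526: qd = 4005 - 5·526 = 1375 and qs = 8·526 - 3795 = 413.
Quantity traded falls to 413. At q = 413 the demand price is (4005 - 413)/5 = 718.4 and the supply price is (3795 + 413)/8 = 526.
Deadweight loss = ½ · (718.4 - 526) · (1005 - 413) = ½ · 192.4 · 592 = 56950.4.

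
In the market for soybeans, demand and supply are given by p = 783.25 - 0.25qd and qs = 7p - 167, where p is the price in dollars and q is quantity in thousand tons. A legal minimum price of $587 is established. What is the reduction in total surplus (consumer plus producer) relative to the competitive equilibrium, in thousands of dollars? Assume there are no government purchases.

Rearranging demand gives qd = 3133 - 4p. Without the control the market clears where 3133 - 4p = 7p - 167, i.e. p* = 300 and q* = 1933.
Because the floor (587) lies above the market-clearing price, it is binding.
At p = 587: qd = 3133 - 4·587 = 785 and qs = 7·587 - 167 = 3942.
Quantity traded falls to 785. At q = 785 the demand price is (3133 - 785)/4 = 587 and the supply price is (167 + 785)/7 = 136.
Deadweight loss = ½ · (587 - 136) · (1933 - 785) = ½ · 451 · 1148 = 258874.

258874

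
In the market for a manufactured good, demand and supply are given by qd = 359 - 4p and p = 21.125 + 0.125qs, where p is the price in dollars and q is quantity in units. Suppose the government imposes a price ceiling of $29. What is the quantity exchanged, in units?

63

Rearranging supply gives qs = 8p - 169. In a free market, 359 - 4p = 8p - 169 gives the equilibrium p* = 44, q* = 183.
Because the ceiling (29) lies below the market-clearing price, it is binding.
At p = 29: qd = 359 - 4·29 = 243 and qs = 8·29 - 169 = 63.
The quantity actually transacted is the short side, supply: 63.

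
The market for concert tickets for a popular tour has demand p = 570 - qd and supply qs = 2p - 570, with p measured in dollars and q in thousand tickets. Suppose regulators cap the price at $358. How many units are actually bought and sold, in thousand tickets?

Rearranging demand gives qd = 570 - p. Equilibrium: 570 - p = 2p - 570, so 1140 = 3p and p* = 380, q* = 190.
The ceiling of 358 is below the equilibrium price 380, so it binds.
At p = 358: qd = 570 - 358 = 212 and qs = 2·358 - 570 = 146.
The quantity actually transacted is the short side, supply: 146.

146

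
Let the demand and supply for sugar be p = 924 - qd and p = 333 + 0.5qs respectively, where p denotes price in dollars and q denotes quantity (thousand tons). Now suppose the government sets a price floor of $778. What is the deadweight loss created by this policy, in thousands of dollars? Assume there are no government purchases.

Rearranging demand gives qd = 924 - p; rearranging supply gives qs = 2p - 666. Equilibrium: 924 - p = 2p - 666, so 1590 = 3p and p* = 530, q* = 394.
Since 778 > 530, the floor is binding.
At p = 778: qd = 924 - 778 = 146 and qs = 2·778 - 666 = 890.
Quantity traded falls to 146. At q = 146 the demand price is 924 - 146 = 778 and the supply price is (666 + 146)/2 = 406.
Deadweight loss = ½ · (778 - 406) · (394 - 146) = ½ · 372 · 248 = 46128.

46128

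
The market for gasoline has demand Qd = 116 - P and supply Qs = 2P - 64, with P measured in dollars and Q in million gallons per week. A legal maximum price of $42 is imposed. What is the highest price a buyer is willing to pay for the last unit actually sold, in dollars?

In a free market, 116 - P = 2P - 64 gives the equilibrium P* = 60, Q* = 56.
Since 42 < 60, the ceiling is binding.
At P = 42: Qd = 116 - 42 = 74 and Qs = 2·42 - 64 = 20.
Only 20 units reach the market. On the demand curve, the marginal buyer's willingness to pay at Q = 20 is (116 - 20) = 96.

96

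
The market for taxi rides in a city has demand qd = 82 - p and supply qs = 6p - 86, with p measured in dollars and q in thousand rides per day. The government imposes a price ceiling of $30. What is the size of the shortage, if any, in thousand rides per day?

0

Without the control the market clears where 82 - p = 6p - 86, i.e. p* = 24 and q* = 58.
The ceiling of 30 is above the equilibrium price 24, so it is not binding; the market clears at p* = 24, q* = 58.
Since the control does not bind, there is no shortage.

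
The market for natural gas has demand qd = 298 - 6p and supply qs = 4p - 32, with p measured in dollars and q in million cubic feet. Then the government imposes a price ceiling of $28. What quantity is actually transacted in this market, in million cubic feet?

Setting quantity demanded equal to quantity supplied, 298 - 6p = 4p - 32, gives p* = 33 and q* = 100.
Because the ceiling (28) lies below the market-clearing price, it is binding.
At p = 28: qd = 298 - 6·28 = 130 and qs = 4·28 - 32 = 80.
The quantity actually transacted is the short side, supply: 80.

80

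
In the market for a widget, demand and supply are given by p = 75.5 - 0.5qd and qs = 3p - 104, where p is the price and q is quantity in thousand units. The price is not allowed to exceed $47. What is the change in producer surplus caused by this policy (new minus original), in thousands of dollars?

-172

Rearranging demand gives qd = 151 - 2p. In a free market, 151 - 2p = 3p - 104 gives the equilibrium p* = 51, q* = 49.
The ceiling of 47 is below the equilibrium price 51, so it binds.
At p = 47: qd = 151 - 2·47 = 57 and qs = 3·47 - 104 = 37.
Producer surplus without the control is ½ · (51 - 104/3) · 49 = 2401/6.
With the ceiling, producers sell 37 units at 47, so PS = ½ · (47 - 104/3) · 37 = 1369/6.
Change in producer surplus = 1369/6 - 2401/6 = -172.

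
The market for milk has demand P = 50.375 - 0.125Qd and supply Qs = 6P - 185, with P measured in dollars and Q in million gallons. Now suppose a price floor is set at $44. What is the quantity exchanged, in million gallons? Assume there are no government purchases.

Rearranging demand gives Qd = 403 - 8P. Setting quantity demanded equal to quantity supplied, 403 - 8P = 6P - 185, gives P* = 42 and Q* = 67.
The floor of 44 is above the equilibrium price 42, so it binds.
At P = 44: Qd = 403 - 8·44 = 51 and Qs = 6·44 - 185 = 79.
The quantity actually transacted is the short side, demand: 51.

51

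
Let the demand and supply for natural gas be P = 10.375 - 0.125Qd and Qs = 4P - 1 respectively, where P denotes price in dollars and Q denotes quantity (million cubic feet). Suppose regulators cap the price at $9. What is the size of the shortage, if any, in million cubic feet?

0

Rearranging demand gives Qd = 83 - 8P. Setting quantity demanded equal to quantity supplied, 83 - 8P = 4P - 1, gives P* = 7 and Q* = 27.
Since 9 is above P* = 7, the ceiling does not bind and the free-market outcome prevails.
Since the control does not bind, there is no shortage.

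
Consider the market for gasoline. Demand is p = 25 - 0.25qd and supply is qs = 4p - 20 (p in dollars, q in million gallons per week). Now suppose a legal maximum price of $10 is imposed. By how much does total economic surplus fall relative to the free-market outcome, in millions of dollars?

100

Rearranging demand gives qd = 100 - 4p. Setting quantity demanded equal to quantity supplied, 100 - 4p = 4p - 20, gives p* = 15 and q* = 40.
Since 10 < 15, the ceiling is binding.
At p = 10: qd = 100 - 4·10 = 60 and qs = 4·10 - 20 = 20.
Quantity traded falls to 20. At q = 20 the demand price is (100 - 20)/4 = 20 and the supply price is (20 + 20)/4 = 10.
Deadweight loss = ½ · (20 - 10) · (40 - 20) = ½ · 10 · 20 = 100.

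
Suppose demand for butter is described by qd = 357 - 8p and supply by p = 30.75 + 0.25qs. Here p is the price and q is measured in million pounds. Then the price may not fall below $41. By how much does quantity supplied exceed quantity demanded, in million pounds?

Rearranging supply gives qs = 4p - 123. Equilibrium: 357 - 8p = 4p - 123, so 480 = 12p and p* = 40, q* = 37.
Because the floor (41) lies above the market-clearing price, it is binding.
At p = 41: qd = 357 - 8·41 = 29 and qs = 4·41 - 123 = 41.
Surplus = qs - qd = 41 - 29 = 12.

12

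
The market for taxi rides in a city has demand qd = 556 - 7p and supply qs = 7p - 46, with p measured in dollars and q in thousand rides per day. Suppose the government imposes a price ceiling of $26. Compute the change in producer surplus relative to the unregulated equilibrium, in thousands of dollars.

-3323.5

In a free market, 556 - 7p = 7p - 46 gives the equilibrium p* = 43, q* = 255.
Because the ceiling (26) lies below the market-clearing price, it is binding.
At p = 26: qd = 556 - 7·26 = 374 and qs = 7·26 - 46 = 136.
Producer surplus without the control is ½ · (43 - 46/7) · 255 = 65025/14.
With the ceiling, producers sell 136 units at 26, so PS = ½ · (26 - 46/7) · 136 = 9248/7.
Change in producer surplus = 9248/7 - 65025/14 = -3323.5.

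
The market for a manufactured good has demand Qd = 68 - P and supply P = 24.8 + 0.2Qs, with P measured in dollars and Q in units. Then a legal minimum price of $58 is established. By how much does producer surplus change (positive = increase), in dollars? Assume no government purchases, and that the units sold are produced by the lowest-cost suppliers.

192.4

Rearranging supply gives Qs = 5P - 124. Equilibrium: 68 - P = 5P - 124, so 192 = 6P and P* = 32, Q* = 36.
Because the floor (58) lies above the market-clearing price, it is binding.
At P = 58: Qd = 68 - 58 = 10 and Qs = 5·58 - 124 = 166.
Producer surplus without the control is ½ · (32 - 24.8) · 36 = 129.6.
With the floor, 10 units are sold at 58. The supply price at Q = 10 is 26.8, so PS = ½ · [(58 - 24.8) + (58 - 26.8)] · 10 = 322.
Change in producer surplus = 322 - 129.6 = 192.4.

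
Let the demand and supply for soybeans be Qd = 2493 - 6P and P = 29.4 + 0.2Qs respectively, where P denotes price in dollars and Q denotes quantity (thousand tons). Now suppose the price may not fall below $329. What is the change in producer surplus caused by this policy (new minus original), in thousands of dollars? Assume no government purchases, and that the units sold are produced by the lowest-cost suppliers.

17675.4

Rearranging supply gives Qs = 5P - 147. In a free market, 2493 - 6P = 5P - 147 gives the equilibrium P* = 240, Q* = 1053.
The floor of 329 is above the equilibrium price 240, so it binds.
At P = 329: Qd = 2493 - 6·329 = 519 and Qs = 5·329 - 147 = 1498.
Producer surplus without the control is ½ · (240 - 29.4) · 1053 = 110880.9.
With the floor, 519 units are sold at 329. The supply price at Q = 519 is 133.2, so PS = ½ · [(329 - 29.4) + (329 - 133.2)] · 519 = 128556.3.
Change in producer surplus = 128556.3 - 110880.9 = 17675.4.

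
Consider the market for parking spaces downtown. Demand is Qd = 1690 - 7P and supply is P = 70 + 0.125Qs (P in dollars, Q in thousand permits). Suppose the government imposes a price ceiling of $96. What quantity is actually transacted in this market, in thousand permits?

208

Rearranging supply gives Qs = 8P - 560. Equilibrium: 1690 - 7P = 8P - 560, so 2250 = 15P and P* = 150, Q* = 640.
The ceiling of 96 is below the equilibrium price 150, so it binds.
At P = 96: Qd = 1690 - 7·96 = 1018 and Qs = 8·96 - 560 = 208.
The quantity actually transacted is the short side, supply: 208.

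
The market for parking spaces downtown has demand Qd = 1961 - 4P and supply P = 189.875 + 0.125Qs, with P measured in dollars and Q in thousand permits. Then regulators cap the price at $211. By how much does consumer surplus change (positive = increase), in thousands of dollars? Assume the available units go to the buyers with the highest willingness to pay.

Rearranging supply gives Qs = 8P - 1519. Equilibrium: 1961 - 4P = 8P - 1519, so 3480 = 12P and P* = 290, Q* = 801.
The ceiling of 211 is below the equilibrium price 290, so it binds.
At P = 211: Qd = 1961 - 4·211 = 1117 and Qs = 8·211 - 1519 = 169.
Consumer surplus without the control is ½ · (490.25 - 290) · 801 = 80200.125.
With the ceiling, 169 units are sold at 211 (assume they go to the highest-value buyers). The demand price at Q = 169 is 448, so CS = ½ · [(490.25 - 211) + (448 - 211)] · 169 = 43623.125.
Change in consumer surplus = 43623.125 - 80200.125 = -36577.

-36577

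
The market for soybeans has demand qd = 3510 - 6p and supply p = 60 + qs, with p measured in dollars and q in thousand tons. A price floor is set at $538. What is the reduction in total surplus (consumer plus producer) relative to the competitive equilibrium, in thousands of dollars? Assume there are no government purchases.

Rearranging supply gives qs = p - 60. Equilibrium: 3510 - 6p = p - 60, so 3570 = 7p and p* = 510, q* = 450.
Because the floor (538) lies above the market-clearing price, it is binding.
At p = 538: qd = 3510 - 6·538 = 282 and qs = 538 - 60 = 478.
Quantity traded falls to 282. At q = 282 the demand price is (3510 - 282)/6 = 538 and the supply price is 60 + 282 = 342.
Deadweight loss = ½ · (538 - 342) · (450 - 282) = ½ · 196 · 168 = 16464.

16464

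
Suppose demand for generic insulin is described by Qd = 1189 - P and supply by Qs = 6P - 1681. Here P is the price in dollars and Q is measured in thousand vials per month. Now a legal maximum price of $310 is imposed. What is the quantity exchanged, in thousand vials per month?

Equilibrium: 1189 - P = 6P - 1681, so 2870 = 7P and P* = 410, Q* = 779.
Because the ceiling (310) lies below the market-clearing price, it is binding.
At P = 310: Qd = 1189 - 310 = 879 and Qs = 6·310 - 1681 = 179.
The quantity actually transacted is the short side, supply: 179.

179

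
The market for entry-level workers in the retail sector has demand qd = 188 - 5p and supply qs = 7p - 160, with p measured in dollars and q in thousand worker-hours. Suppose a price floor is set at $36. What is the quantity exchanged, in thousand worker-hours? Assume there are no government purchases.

Without the control the market clears where 188 - 5p = 7p - 160, i.e. p* = 29 and q* = 43.
Since 36 > 29, the floor is binding.
At p = 36: qd = 188 - 5·36 = 8 and qs = 7·36 - 160 = 92.
The quantity actually transacted is the short side, demand: 8.

8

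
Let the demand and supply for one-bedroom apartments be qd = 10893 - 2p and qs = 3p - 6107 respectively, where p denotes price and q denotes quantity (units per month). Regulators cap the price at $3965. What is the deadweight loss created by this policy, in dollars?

Without the control the market clears where 10893 - 2p = 3p - 6107, i.e. p* = 3400 and q* = 4093.
The ceiling of 3965 is above the equilibrium price 3400, so it is not binding; the market clears at p* = 3400, q* = 4093.
Since the control does not bind, no trades are prevented and deadweight loss is zero.

0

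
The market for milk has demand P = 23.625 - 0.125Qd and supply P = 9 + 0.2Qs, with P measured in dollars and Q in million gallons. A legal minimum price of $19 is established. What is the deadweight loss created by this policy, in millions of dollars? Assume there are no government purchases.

Rearranging demand gives Qd = 189 - 8P; rearranging supply gives Qs = 5P - 45. In a free market, 189 - 8P = 5P - 45 gives the equilibrium P* = 18, Q* = 45.
Since 19 > 18, the floor is binding.
At P = 19: Qd = 189 - 8·19 = 37 and Qs = 5·19 - 45 = 50.
Quantity traded falls to 37. At Q = 37 the demand price is (189 - 37)/8 = 19 and the supply price is (45 + 37)/5 = 16.4.
Deadweight loss = ½ · (19 - 16.4) · (45 - 37) = ½ · 2.6 · 8 = 10.4.

10.4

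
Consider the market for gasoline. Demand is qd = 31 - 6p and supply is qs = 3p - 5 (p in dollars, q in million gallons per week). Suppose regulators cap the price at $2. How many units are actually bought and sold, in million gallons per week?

1

Without the control the market clears where 31 - 6p = 3p - 5, i.e. p* = 4 and q* = 7.
Because the ceiling (2) lies below the market-clearing price, it is binding.
At p = 2: qd = 31 - 6·2 = 19 and qs = 3·2 - 5 = 1.
The quantity actually transacted is the short side, supply: 1.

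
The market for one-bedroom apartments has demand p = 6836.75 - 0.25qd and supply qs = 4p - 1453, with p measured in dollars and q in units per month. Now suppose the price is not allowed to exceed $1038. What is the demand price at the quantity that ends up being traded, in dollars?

6162

Rearranging demand gives qd = 27347 - 4p. Setting quantity demanded equal to quantity supplied, 27347 - 4p = 4p - 1453, gives p* = 3600 and q* = 12947.
Since 1038 < 3600, the ceiling is binding.
At p = 1038: qd = 27347 - 4·1038 = 23195 and qs = 4·1038 - 1453 = 2699.
Only 2699 units reach the market. On the demand curve, the marginal buyer's willingness to pay at q = 2699 is (27347 - 2699)/4 = 6162.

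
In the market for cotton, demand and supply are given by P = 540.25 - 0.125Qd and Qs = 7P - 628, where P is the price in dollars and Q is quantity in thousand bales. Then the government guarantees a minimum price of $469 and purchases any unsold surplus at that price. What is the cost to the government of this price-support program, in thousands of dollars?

977865

Rearranging demand gives Qd = 4322 - 8P. Without the control the market clears where 4322 - 8P = 7P - 628, i.e. P* = 330 and Q* = 1682.
The floor of 469 is above the equilibrium price 330, so it binds.
At P = 469: Qd = 4322 - 8·469 = 570 and Qs = 7·469 - 628 = 2655.
Surplus = Qs - Qd = 2085.
Government expenditure = surplus × support price = 2085 × 469 = 977865.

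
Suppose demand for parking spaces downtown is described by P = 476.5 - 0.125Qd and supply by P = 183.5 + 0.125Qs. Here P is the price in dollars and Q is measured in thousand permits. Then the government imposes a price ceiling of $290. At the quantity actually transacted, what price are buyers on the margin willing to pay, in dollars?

370

Rearranging demand gives Qd = 3812 - 8P; rearranging supply gives Qs = 8P - 1468. Equilibrium: 3812 - 8P = 8P - 1468, so 5280 = 16P and P* = 330, Q* = 1172.
The ceiling of 290 is below the equilibrium price 330, so it binds.
At P = 290: Qd = 3812 - 8·290 = 1492 and Qs = 8·290 - 1468 = 852.
Only 852 units reach the market. On the demand curve, the marginal buyer's willingness to pay at Q = 852 is (3812 - 852)/8 = 370.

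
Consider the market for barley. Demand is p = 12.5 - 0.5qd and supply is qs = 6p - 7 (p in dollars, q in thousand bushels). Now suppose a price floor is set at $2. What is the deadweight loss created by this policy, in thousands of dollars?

0

Rearranging demand gives qd = 25 - 2p. In a free market, 25 - 2p = 6p - 7 gives the equilibrium p* = 4, q* = 17.
Since 2 is below p* = 4, the floor does not bind and the free-market outcome prevails.
Since the control does not bind, no trades are prevented and deadweight loss is zero.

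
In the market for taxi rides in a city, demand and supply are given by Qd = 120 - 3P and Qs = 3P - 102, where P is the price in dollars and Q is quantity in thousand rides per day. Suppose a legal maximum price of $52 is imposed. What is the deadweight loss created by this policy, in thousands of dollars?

0

In a free market, 120 - 3P = 3P - 102 gives the equilibrium P* = 37, Q* = 9.
Since 52 is above P* = 37, the ceiling does not bind and the free-market outcome prevails.
Since the control does not bind, no trades are prevented and deadweight loss is zero.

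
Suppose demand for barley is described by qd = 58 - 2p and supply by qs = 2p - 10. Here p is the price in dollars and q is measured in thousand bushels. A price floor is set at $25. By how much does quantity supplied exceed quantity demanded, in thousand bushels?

Equilibrium: 58 - 2p = 2p - 10, so 68 = 4p and p* = 17, q* = 24.
Since 25 > 17, the floor is binding.
At p = 25: qd = 58 - 2·25 = 8 and qs = 2·25 - 10 = 40.
Surplus = qs - qd = 40 - 8 = 32.

32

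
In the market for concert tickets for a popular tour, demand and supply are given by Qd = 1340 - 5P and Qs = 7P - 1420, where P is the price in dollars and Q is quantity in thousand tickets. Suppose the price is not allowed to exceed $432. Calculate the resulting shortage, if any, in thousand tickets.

Without the control the market clears where 1340 - 5P = 7P - 1420, i.e. P* = 230 and Q* = 190.
The ceiling of 432 is above the equilibrium price 230, so it is not binding; the market clears at P* = 230, Q* = 190.
Since the control does not bind, there is no shortage.

0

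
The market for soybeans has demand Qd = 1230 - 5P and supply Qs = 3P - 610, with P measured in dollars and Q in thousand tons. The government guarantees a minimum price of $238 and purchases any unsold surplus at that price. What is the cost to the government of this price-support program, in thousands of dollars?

15232

In a free market, 1230 - 5P = 3P - 610 gives the equilibrium P* = 230, Q* = 80.
Because the floor (238) lies above the market-clearing price, it is binding.
At P = 238: Qd = 1230 - 5·238 = 40 and Qs = 3·238 - 610 = 104.
Surplus = Qs - Qd = 64.
Government expenditure = surplus × support price = 64 × 238 = 15232.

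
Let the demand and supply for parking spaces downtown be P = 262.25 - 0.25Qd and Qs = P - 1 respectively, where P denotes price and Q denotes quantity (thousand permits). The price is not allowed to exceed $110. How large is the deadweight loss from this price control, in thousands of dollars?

6250

Rearranging demand gives Qd = 1049 - 4P. Setting quantity demanded equal to quantity supplied, 1049 - 4P = P - 1, gives P* = 210 and Q* = 209.
Since 110 < 210, the ceiling is binding.
At P = 110: Qd = 1049 - 4·110 = 609 and Qs = 110 - 1 = 109.
Quantity traded falls to 109. At Q = 109 the demand price is (1049 - 109)/4 = 235 and the supply price is 1 + 109 = 110.
Deadweight loss = ½ · (235 - 110) · (209 - 109) = ½ · 125 · 100 = 6250.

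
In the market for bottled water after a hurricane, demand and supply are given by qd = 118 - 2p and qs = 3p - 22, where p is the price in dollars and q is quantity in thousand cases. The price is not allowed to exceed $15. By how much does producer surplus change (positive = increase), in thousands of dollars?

-552.5

Setting quantity demanded equal to quantity supplied, 118 - 2p = 3p - 22, gives p* = 28 and q* = 62.
Because the ceiling (15) lies below the market-clearing price, it is binding.
At p = 15: qd = 118 - 2·15 = 88 and qs = 3·15 - 22 = 23.
Producer surplus without the control is ½ · (28 - 22/3) · 62 = 1922/3.
With the ceiling, producers sell 23 units at 15, so PS = ½ · (15 - 22/3) · 23 = 529/6.
Change in producer surplus = 529/6 - 1922/3 = -552.5.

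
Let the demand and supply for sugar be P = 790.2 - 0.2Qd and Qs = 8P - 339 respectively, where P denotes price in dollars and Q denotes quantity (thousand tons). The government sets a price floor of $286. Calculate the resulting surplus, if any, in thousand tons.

0

Rearranging demand gives Qd = 3951 - 5P. Equilibrium: 3951 - 5P = 8P - 339, so 4290 = 13P and P* = 330, Q* = 2301.
Since 286 is below P* = 330, the floor does not bind and the free-market outcome prevails.
Since the control does not bind, there is no surplus.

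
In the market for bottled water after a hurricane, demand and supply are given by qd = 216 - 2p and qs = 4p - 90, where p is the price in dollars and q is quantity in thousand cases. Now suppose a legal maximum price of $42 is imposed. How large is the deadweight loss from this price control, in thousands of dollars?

486

Without the control the market clears where 216 - 2p = 4p - 90, i.e. p* = 51 and q* = 114.
The ceiling of 42 is below the equilibrium price 51, so it binds.
At p = 42: qd = 216 - 2·42 = 132 and qs = 4·42 - 90 = 78.
Quantity traded falls to 78. At q = 78 the demand price is (216 - 78)/2 = 69 and the supply price is (90 + 78)/4 = 42.
Deadweight loss = ½ · (69 - 42) · (114 - 78) = ½ · 27 · 36 = 486.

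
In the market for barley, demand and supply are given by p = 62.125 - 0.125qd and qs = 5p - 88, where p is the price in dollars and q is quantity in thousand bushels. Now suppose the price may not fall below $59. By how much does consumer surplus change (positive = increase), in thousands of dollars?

-1134

Rearranging demand gives qd = 497 - 8p. Without the control the market clears where 497 - 8p = 5p - 88, i.e. p* = 45 and q* = 137.
Since 59 > 45, the floor is binding.
At p = 59: qd = 497 - 8·59 = 25 and qs = 5·59 - 88 = 207.
Consumer surplus without the control is ½ · (62.125 - 45) · 137 = 1173.0625.
With the floor, consumers buy 25 units at 59, so CS = ½ · (62.125 - 59) · 25 = 39.0625.
Change in consumer surplus = 39.0625 - 1173.0625 = -1134.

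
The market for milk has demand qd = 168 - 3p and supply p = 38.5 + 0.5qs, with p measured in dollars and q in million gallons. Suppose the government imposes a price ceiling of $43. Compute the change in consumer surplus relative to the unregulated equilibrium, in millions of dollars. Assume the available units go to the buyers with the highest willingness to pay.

30

Rearranging supply gives qs = 2p - 77. Without the control the market clears where 168 - 3p = 2p - 77, i.e. p* = 49 and q* = 21.
Since 43 < 49, the ceiling is binding.
At p = 43: qd = 168 - 3·43 = 39 and qs = 2·43 - 77 = 9.
Consumer surplus without the control is ½ · (56 - 49) · 21 = 73.5.
With the ceiling, 9 units are sold at 43 (assume they go to the highest-value buyers). The demand price at q = 9 is 53, so CS = ½ · [(56 - 43) + (53 - 43)] · 9 = 103.5.
Change in consumer surplus = 103.5 - 73.5 = 30.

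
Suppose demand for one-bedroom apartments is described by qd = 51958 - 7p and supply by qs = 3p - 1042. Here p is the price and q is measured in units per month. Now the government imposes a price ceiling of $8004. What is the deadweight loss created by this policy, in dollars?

0

Without the control the market clears where 51958 - 7p = 3p - 1042, i.e. p* = 5300 and q* = 14858.
Since 8004 is above p* = 5300, the ceiling does not bind and the free-market outcome prevails.
Since the control does not bind, no trades are prevented and deadweight loss is zero.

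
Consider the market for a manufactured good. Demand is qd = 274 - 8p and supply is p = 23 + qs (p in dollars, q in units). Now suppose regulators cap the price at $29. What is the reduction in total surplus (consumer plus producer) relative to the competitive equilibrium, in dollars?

Rearranging supply gives qs = p - 23. Setting quantity demanded equal to quantity supplied, 274 - 8p = p - 23, gives p* = 33 and q* = 10.
Since 29 < 33, the ceiling is binding.
At p = 29: qd = 274 - 8·29 = 42 and qs = 29 - 23 = 6.
Quantity traded falls to 6. At q = 6 the demand price is (274 - 6)/8 = 33.5 and the supply price is 23 + 6 = 29.
Deadweight loss = ½ · (33.5 - 29) · (10 - 6) = ½ · 4.5 · 4 = 9.

9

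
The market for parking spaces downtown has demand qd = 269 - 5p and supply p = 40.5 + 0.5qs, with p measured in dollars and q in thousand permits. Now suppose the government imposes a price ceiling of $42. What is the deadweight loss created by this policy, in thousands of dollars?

Rearranging supply gives qs = 2p - 81. Setting quantity demanded equal to quantity supplied, 269 - 5p = 2p - 81, gives p* = 50 and q* = 19.
Because the ceiling (42) lies below the market-clearing price, it is binding.
At p = 42: qd = 269 - 5·42 = 59 and qs = 2·42 - 81 = 3.
Quantity traded falls to 3. At q = 3 the demand price is (269 - 3)/5 = 53.2 and the supply price is (81 + 3)/2 = 42.
Deadweight loss = ½ · (53.2 - 42) · (19 - 3) = ½ · 11.2 · 16 = 89.6.

89.6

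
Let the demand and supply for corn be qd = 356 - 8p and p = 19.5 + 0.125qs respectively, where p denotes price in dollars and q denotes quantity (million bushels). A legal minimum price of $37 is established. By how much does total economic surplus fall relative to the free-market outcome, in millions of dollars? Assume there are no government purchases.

Rearranging supply gives qs = 8p - 156. Equilibrium: 356 - 8p = 8p - 156, so 512 = 16p and p* = 32, q* = 100.
Because the floor (37) lies above the market-clearing price, it is binding.
At p = 37: qd = 356 - 8·37 = 60 and qs = 8·37 - 156 = 140.
Quantity traded falls to 60. At q = 60 the demand price is (356 - 60)/8 = 37 and the supply price is (156 + 60)/8 = 27.
Deadweight loss = ½ · (37 - 27) · (100 - 60) = ½ · 10 · 40 = 200.

200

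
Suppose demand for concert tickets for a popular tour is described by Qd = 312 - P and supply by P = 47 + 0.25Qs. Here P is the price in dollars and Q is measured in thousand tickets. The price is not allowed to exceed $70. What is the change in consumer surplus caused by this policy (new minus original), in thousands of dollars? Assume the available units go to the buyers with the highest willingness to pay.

-4440

Rearranging supply gives Qs = 4P - 188. In a free market, 312 - P = 4P - 188 gives the equilibrium P* = 100, Q* = 212.
Because the ceiling (70) lies below the market-clearing price, it is binding.
At P = 70: Qd = 312 - 70 = 242 and Qs = 4·70 - 188 = 92.
Consumer surplus without the control is ½ · (312 - 100) · 212 = 22472.
With the ceiling, 92 units are sold at 70 (assume they go to the highest-value buyers). The demand price at Q = 92 is 220, so CS = ½ · [(312 - 70) + (220 - 70)] · 92 = 18032.
Change in consumer surplus = 18032 - 22472 = -4440.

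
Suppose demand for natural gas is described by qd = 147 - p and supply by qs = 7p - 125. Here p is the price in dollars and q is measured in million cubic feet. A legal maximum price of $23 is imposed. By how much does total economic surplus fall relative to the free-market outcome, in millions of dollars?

Equilibrium: 147 - p = 7p - 125, so 272 = 8p and p* = 34, q* = 113.
The ceiling of 23 is below the equilibrium price 34, so it binds.
At p = 23: qd = 147 - 23 = 124 and qs = 7·23 - 125 = 36.
Quantity traded falls to 36. At q = 36 the demand price is 147 - 36 = 111 and the supply price is (125 + 36)/7 = 23.
Deadweight loss = ½ · (111 - 23) · (113 - 36) = ½ · 88 · 77 = 3388.

3388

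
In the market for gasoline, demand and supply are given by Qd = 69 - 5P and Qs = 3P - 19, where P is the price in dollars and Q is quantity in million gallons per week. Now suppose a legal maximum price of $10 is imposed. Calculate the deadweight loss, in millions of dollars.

In a free market, 69 - 5P = 3P - 19 gives the equilibrium P* = 11, Q* = 14.
Since 10 < 11, the ceiling is binding.
At P = 10: Qd = 69 - 5·10 = 19 and Qs = 3·10 - 19 = 11.
Quantity traded falls to 11. At Q = 11 the demand price is (69 - 11)/5 = 11.6 and the supply price is (19 + 11)/3 = 10.
Deadweight loss = ½ · (11.6 - 10) · (14 - 11) = ½ · 1.6 · 3 = 2.4.

2.4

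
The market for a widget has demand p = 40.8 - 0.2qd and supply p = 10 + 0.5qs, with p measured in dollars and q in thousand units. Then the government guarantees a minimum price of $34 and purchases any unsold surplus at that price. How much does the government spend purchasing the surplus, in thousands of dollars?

476

Rearranging demand gives qd = 204 - 5p; rearranging supply gives qs = 2p - 20. In a free market, 204 - 5p = 2p - 20 gives the equilibrium p* = 32, q* = 44.
Because the floor (34) lies above the market-clearing price, it is binding.
At p = 34: qd = 204 - 5·34 = 34 and qs = 2·34 - 20 = 48.
Surplus = qs - qd = 14.
Government expenditure = surplus × support price = 14 × 34 = 476.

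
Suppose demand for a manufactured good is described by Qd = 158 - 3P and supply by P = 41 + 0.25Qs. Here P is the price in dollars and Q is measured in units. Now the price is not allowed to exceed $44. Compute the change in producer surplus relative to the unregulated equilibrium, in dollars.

Rearranging supply gives Qs = 4P - 164. Without the control the market clears where 158 - 3P = 4P - 164, i.e. P* = 46 and Q* = 20.
Since 44 < 46, the ceiling is binding.
At P = 44: Qd = 158 - 3·44 = 26 and Qs = 4·44 - 164 = 12.
Producer surplus without the control is ½ · (46 - 41) · 20 = 50.
With the ceiling, producers sell 12 units at 44, so PS = ½ · (44 - 41) · 12 = 18.
Change in producer surplus = 18 - 50 = -32.

-32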